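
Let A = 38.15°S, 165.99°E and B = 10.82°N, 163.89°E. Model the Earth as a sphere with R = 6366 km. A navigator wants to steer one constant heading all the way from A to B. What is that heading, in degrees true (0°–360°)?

357.7°

Meridional parts: M(φ₁)=-0.7213, M(φ₂)=+0.1900 → ΔM = +0.9113;  Δλ = -0.0367 rad
tan C = Δλ / ΔM = -0.0402 → C = 357.70°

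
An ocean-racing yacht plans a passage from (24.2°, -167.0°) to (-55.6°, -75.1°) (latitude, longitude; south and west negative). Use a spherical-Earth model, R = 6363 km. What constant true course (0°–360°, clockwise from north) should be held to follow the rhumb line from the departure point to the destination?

135.1°

Δψ = ln[tan(π/4+φ₂/2)/tan(π/4+φ₁/2)] = -1.6081
Δλ = +1.6040 rad (taken the short way round)
course = atan2(Δλ, Δψ) = 135.07°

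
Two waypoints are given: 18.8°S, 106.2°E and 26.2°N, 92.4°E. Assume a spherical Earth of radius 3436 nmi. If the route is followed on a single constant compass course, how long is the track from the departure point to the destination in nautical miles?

2816 nmi

Δψ = ln[tan(π/4+φ₂/2)/tan(π/4+φ₁/2)] = +0.8083;  Δφ = +0.7854 rad,  Δλ = -0.2409 rad
q = Δφ/Δψ = 0.9717
d = R·√(Δφ² + q²Δλ²) = 3436·0.81953 = 2816 nmi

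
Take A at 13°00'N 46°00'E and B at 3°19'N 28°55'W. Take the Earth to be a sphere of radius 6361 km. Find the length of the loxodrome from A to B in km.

Δψ = ln[tan(π/4+φ₂/2)/tan(π/4+φ₁/2)] = -0.1709;  Δφ = -0.1690 rad,  Δλ = -1.3075 rad
q = Δφ/Δψ = 0.9887
d = R·√(Δφ² + q²Δλ²) = 6361·1.30371 = 8293 km

8293 km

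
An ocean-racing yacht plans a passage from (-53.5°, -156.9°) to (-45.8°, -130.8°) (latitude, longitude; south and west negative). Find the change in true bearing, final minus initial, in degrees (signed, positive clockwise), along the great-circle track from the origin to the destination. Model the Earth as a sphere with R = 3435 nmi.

-20.1°

At departure: θ₁ = atan2(sin Δλ cos φ₂, cos φ₁ sin φ₂ − sin φ₁ cos φ₂ cos Δλ) = 75.94°
At arrival: θ₂ = atan2(sin Δλ cos φ₁, −cos φ₂ sin φ₁ + sin φ₂ cos φ₁ cos Δλ) = 55.86°
Δθ = θ₂ − θ₁ = -20.1°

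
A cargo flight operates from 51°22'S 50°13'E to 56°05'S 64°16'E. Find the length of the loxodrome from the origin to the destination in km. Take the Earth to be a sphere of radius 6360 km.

Rhumb course C = atan2(Δλ, Δψ) with Δψ = ln[tan(π/4+φ₂/2)/tan(π/4+φ₁/2)] = -0.1393, Δλ = +0.2452 → C = 119.60°
d = R·|Δφ| / |cos C| = 6360·0.08232 / 0.49399 = 1060 km

1060 km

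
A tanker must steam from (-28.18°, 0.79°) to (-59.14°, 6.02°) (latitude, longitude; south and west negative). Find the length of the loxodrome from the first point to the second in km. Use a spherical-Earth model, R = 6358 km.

3459 km

Rhumb course C = atan2(Δλ, Δψ) with Δψ = ln[tan(π/4+φ₂/2)/tan(π/4+φ₁/2)] = -0.7744, Δλ = +0.0913 → C = 173.28°
d = R·|Δφ| / |cos C| = 6358·0.54035 / 0.99312 = 3459 km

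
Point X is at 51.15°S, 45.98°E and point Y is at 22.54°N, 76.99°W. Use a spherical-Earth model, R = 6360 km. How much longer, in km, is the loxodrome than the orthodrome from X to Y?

Great circle: cos σ = sin φ₁ sin φ₂ + cos φ₁ cos φ₂ cos Δλ,  σ = 2.2317 rad → d_gc = 14193.6 km
Rhumb line: Δψ = +1.4462, q = Δφ/Δψ = 0.8893, d_rh = R√(Δφ²+q²Δλ²) = 14637.7 km
Excess = 14637.7 − 14193.6 = 444.1 ≈ 444 km

444 km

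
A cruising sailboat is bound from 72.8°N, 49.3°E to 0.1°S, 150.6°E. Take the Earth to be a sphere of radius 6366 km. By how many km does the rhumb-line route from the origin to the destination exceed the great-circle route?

Great circle: cos σ = sin φ₁ sin φ₂ + cos φ₁ cos φ₂ cos Δλ,  σ = 1.6304 rad → d_gc = 10379.4 km
Rhumb line: Δψ = -1.8907, q = Δφ/Δψ = 0.6730, d_rh = R√(Δφ²+q²Δλ²) = 11089.5 km
Excess = 11089.5 − 10379.4 = 710.1 ≈ 710 km

710 km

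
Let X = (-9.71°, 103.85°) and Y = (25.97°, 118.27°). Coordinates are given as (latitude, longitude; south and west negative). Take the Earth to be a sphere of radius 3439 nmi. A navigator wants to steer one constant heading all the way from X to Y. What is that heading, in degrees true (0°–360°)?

Meridional parts: M(φ₁)=-0.1703, M(φ₂)=+0.4696 → ΔM = +0.6399;  Δλ = +0.2517 rad
tan C = Δλ / ΔM = +0.3933 → C = 21.47°

21.5°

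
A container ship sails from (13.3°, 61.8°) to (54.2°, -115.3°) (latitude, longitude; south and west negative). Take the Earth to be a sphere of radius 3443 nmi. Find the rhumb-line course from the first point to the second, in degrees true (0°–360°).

Meridional parts: M(φ₁)=+0.2342, M(φ₂)=+1.1301 → ΔM = +0.8959;  Δλ = -3.0910 rad
tan C = Δλ / ΔM = -3.4502 → C = 286.16°

286.2°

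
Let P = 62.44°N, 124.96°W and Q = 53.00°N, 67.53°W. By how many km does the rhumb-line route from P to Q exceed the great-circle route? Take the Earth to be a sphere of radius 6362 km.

Great circle: cos σ = sin φ₁ sin φ₂ + cos φ₁ cos φ₂ cos Δλ,  σ = 0.5396 rad → d_gc = 3433.0 km
Rhumb line: Δψ = -0.3106, q = Δφ/Δψ = 0.5304, d_rh = R√(Δφ²+q²Δλ²) = 3541.0 km
Excess = 3541.0 − 3433.0 = 108.0 ≈ 108 km

108 km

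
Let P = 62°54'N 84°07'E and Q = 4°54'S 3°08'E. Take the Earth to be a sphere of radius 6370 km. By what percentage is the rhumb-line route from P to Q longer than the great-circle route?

Great circle: σ = 1.5757 rad → d_gc = Rσ = 10037.2 km
Rhumb: Δφ = -1.1833, Δλ = -1.4134, Δψ = -1.5086, q = Δφ/Δψ = 0.7844 → d_rh = R√(Δφ²+q²Δλ²) = 10329.4 km
Excess = (10329.4 − 10037.2) / 10037.2 = 292.2 / 10037.2 = 2.91% ≈ 2.9%

2.9%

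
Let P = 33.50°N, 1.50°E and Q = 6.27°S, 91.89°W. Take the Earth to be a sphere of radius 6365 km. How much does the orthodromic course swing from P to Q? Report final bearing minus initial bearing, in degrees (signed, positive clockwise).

-29.7°

Initial bearing θ₁ = atan2(sin Δλ cos φ₂, cos φ₁ sin φ₂ − sin φ₁ cos φ₂ cos Δλ) = 266.62°
Final bearing θ₂ = (initial bearing from the destination back to the start) + 180° = 236.87°
Δθ = θ₂ − θ₁ = -29.7°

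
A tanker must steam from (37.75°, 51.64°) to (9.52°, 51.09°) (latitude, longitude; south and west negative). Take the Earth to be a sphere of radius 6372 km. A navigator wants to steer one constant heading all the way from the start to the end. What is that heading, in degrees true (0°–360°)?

181.0°

Δψ = ln[tan(π/4+φ₂/2)/tan(π/4+φ₁/2)] = -0.5455
Δλ = -0.0096 rad (taken the short way round)
course = atan2(Δλ, Δψ) = 181.01°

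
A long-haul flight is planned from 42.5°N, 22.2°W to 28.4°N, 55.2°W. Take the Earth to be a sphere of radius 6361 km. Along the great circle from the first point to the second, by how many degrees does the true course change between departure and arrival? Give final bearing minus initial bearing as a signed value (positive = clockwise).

-19.6°

Initial bearing θ₁ = atan2(sin Δλ cos φ₂, cos φ₁ sin φ₂ − sin φ₁ cos φ₂ cos Δλ) = 252.86°
Final bearing θ₂ = (initial bearing from the destination back to the start) + 180° = 233.22°
Δθ = θ₂ − θ₁ = -19.6°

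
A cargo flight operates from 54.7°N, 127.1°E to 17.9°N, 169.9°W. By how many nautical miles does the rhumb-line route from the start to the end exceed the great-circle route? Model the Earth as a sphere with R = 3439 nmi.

Great circle: cos σ = sin φ₁ sin φ₂ + cos φ₁ cos φ₂ cos Δλ,  σ = 1.0466 rad → d_gc = 3599.4 nmi
Rhumb line: Δψ = -0.8275, q = Δφ/Δψ = 0.7762, d_rh = R√(Δφ²+q²Δλ²) = 3673.2 nmi
Excess = 3673.2 − 3599.4 = 73.8 ≈ 74 nmi

74 nmi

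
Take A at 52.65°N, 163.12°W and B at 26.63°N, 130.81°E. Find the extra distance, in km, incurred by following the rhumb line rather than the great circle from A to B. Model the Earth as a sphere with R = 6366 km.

155 km

Great circle: cos σ = sin φ₁ sin φ₂ + cos φ₁ cos φ₂ cos Δλ,  σ = 0.9566 rad → d_gc = 6089.8 km
Rhumb line: Δψ = -0.6022, q = Δφ/Δψ = 0.7541, d_rh = R√(Δφ²+q²Δλ²) = 6245.0 km
Excess = 6245.0 − 6089.8 = 155.2 ≈ 155 km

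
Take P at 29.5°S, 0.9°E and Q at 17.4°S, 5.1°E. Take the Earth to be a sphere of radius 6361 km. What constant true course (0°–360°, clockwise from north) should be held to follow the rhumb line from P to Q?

17.6°

Meridional parts: M(φ₁)=-0.5393, M(φ₂)=-0.3085 → ΔM = +0.2308;  Δλ = +0.0733 rad
tan C = Δλ / ΔM = +0.3176 → C = 17.62°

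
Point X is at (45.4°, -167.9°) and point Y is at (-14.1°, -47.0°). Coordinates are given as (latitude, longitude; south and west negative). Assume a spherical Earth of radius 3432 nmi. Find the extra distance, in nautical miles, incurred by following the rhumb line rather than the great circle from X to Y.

Great circle: cos σ = sin φ₁ sin φ₂ + cos φ₁ cos φ₂ cos Δλ,  σ = 2.1214 rad → d_gc = 7280.6 nmi
Rhumb line: Δψ = -1.1399, q = Δφ/Δψ = 0.9110, d_rh = R√(Δφ²+q²Δλ²) = 7498.6 nmi
Excess = 7498.6 − 7280.6 = 218.0 ≈ 218 nmi

218 nmi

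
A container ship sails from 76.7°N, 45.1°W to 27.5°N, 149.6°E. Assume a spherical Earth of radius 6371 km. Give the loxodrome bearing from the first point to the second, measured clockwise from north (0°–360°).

Meridional parts: M(φ₁)=+2.1491, M(φ₂)=+0.4995 → ΔM = -1.6496;  Δλ = -2.8850 rad
tan C = Δλ / ΔM = +1.7490 → C = 240.24°

240.2°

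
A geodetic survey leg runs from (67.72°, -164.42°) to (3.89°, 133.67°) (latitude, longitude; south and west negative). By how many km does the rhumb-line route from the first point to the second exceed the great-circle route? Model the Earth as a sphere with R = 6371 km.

182 km

Great circle: cos σ = sin φ₁ sin φ₂ + cos φ₁ cos φ₂ cos Δλ,  σ = 1.3275 rad → d_gc = 8457.6 km
Rhumb line: Δψ = -1.5570, q = Δφ/Δψ = 0.7155, d_rh = R√(Δφ²+q²Δλ²) = 8639.2 km
Excess = 8639.2 − 8457.6 = 181.6 ≈ 182 km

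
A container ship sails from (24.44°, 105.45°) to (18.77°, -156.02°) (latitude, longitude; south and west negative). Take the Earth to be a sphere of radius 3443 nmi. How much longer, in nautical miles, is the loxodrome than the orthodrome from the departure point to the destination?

Great circle: cos σ = sin φ₁ sin φ₂ + cos φ₁ cos φ₂ cos Δλ,  σ = 1.5655 rad → d_gc = 5390.1 nmi
Rhumb line: Δψ = -0.1065, q = Δφ/Δψ = 0.9292, d_rh = R√(Δφ²+q²Δλ²) = 5512.4 nmi
Excess = 5512.4 − 5390.1 = 122.3 ≈ 122 nmi

122 nmi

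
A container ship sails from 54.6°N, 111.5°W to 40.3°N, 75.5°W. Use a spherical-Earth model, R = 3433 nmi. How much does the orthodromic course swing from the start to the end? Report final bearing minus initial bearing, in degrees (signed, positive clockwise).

+27.1°

Initial bearing θ₁ = atan2(sin Δλ cos φ₂, cos φ₁ sin φ₂ − sin φ₁ cos φ₂ cos Δλ) = 105.97°
Final bearing θ₂ = (initial bearing from the destination back to the start) + 180° = 133.09°
Δθ = θ₂ − θ₁ = +27.1°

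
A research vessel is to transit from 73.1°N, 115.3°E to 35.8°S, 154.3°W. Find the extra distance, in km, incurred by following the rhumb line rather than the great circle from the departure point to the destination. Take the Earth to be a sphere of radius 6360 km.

Great circle: cos σ = sin φ₁ sin φ₂ + cos φ₁ cos φ₂ cos Δλ,  σ = 2.1668 rad → d_gc = 13780.9 km
Rhumb line: Δψ = -2.5767, q = Δφ/Δψ = 0.7376, d_rh = R√(Δφ²+q²Δλ²) = 14174.3 km
Excess = 14174.3 − 13780.9 = 393.4 ≈ 393 km

393 km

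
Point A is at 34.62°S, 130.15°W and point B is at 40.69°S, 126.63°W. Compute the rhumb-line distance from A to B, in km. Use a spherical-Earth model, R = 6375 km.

743 km

Rhumb course C = atan2(Δλ, Δψ) with Δψ = ln[tan(π/4+φ₂/2)/tan(π/4+φ₁/2)] = -0.1340, Δλ = +0.0614 → C = 155.36°
d = R·|Δφ| / |cos C| = 6375·0.10594 / 0.90896 = 743 km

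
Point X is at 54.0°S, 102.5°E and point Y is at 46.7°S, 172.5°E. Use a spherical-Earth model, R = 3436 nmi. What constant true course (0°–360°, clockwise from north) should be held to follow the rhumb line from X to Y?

80.7°

Δψ = ln[tan(π/4+φ₂/2)/tan(π/4+φ₁/2)] = +0.2002
Δλ = +1.2217 rad (taken the short way round)
course = atan2(Δλ, Δψ) = 80.69°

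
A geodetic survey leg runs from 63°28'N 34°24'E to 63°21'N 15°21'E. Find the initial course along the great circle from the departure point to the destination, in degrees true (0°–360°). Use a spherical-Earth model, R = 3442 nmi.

θ = atan2( sin Δλ·cos φ₂ ,  cos φ₁ sin φ₂ − sin φ₁ cos φ₂ cos Δλ )
  = atan2(-0.1464, +0.0199) = 277.76°

277.8°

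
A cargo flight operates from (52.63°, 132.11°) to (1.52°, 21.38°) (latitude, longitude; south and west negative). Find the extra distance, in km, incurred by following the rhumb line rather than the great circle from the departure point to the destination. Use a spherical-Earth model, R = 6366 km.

589 km

Great circle: cos σ = sin φ₁ sin φ₂ + cos φ₁ cos φ₂ cos Δλ,  σ = 1.7657 rad → d_gc = 11240.53 km
Rhumb line: Δψ = -1.0576, q = Δφ/Δψ = 0.8434, d_rh = R√(Δφ²+q²Δλ²) = 11829.04 km
Excess = 11829.04 − 11240.53 = 588.51 ≈ 589 km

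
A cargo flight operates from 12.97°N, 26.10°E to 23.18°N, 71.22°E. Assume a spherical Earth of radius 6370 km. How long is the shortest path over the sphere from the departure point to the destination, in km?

Haversine: a = sin²(Δφ/2)+cos φ₁ cos φ₂ sin²(Δλ/2) = 0.13977;  σ = 2·atan2(√a,√(1−a))
σ = 43.908° → d = Rσ = 6370·0.76634 = 4882 km

4882 km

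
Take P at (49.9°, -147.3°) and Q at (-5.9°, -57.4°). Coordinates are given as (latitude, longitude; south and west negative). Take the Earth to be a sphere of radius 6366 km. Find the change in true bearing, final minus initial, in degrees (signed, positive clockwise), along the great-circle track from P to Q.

+45.9°

Initial bearing θ₁ = atan2(sin Δλ cos φ₂, cos φ₁ sin φ₂ − sin φ₁ cos φ₂ cos Δλ) = 93.88°
Final bearing θ₂ = (initial bearing from the destination back to the start) + 180° = 139.75°
Δθ = θ₂ − θ₁ = +45.9°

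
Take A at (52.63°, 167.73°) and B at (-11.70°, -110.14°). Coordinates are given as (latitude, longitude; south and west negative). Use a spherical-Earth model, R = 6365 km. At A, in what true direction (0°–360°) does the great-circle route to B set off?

N = sin Δλ·cos φ₂ = +0.9700;  D = cos φ₁ sin φ₂ − sin φ₁ cos φ₂ cos Δλ = -0.2296
initial course = atan2(N, D) = 103.32°

103.3°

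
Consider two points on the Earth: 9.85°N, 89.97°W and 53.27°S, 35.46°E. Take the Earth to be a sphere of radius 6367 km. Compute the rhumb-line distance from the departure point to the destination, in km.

13933 km

Δψ = ln[tan(π/4+φ₂/2)/tan(π/4+φ₁/2)] = -1.2755;  Δφ = -1.1017 rad,  Δλ = +2.1892 rad
q = Δφ/Δψ = 0.8637
d = R·√(Δφ² + q²Δλ²) = 6367·2.18837 = 13933 km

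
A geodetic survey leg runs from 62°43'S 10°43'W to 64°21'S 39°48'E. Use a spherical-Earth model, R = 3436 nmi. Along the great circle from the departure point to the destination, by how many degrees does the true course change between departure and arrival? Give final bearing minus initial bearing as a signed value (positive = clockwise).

At departure: θ₁ = atan2(sin Δλ cos φ₂, cos φ₁ sin φ₂ − sin φ₁ cos φ₂ cos Δλ) = 116.78°
At arrival: θ₂ = atan2(sin Δλ cos φ₁, −cos φ₂ sin φ₁ + sin φ₂ cos φ₁ cos Δλ) = 70.98°
Δθ = θ₂ − θ₁ = -45.8°

-45.8°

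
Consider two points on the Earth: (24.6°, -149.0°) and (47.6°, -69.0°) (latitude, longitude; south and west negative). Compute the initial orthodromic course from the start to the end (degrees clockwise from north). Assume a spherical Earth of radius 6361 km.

θ = atan2( sin Δλ·cos φ₂ ,  cos φ₁ sin φ₂ − sin φ₁ cos φ₂ cos Δλ )
  = atan2(+0.6641, +0.6227) = 46.84°

46.8°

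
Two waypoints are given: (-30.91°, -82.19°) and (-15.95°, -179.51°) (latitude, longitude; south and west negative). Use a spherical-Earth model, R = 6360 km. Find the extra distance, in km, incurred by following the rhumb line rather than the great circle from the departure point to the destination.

Great circle: cos σ = sin φ₁ sin φ₂ + cos φ₁ cos φ₂ cos Δλ,  σ = 1.5347 rad → d_gc = 9760.9 km
Rhumb line: Δψ = +0.2857, q = Δφ/Δψ = 0.9140, d_rh = R√(Δφ²+q²Δλ²) = 10011.9 km
Excess = 10011.9 − 9760.9 = 251.0 ≈ 251 km

251 km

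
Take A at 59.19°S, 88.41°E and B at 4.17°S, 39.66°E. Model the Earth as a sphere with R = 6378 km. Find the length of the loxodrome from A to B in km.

Rhumb course C = atan2(Δλ, Δψ) with Δψ = ln[tan(π/4+φ₂/2)/tan(π/4+φ₁/2)] = +1.2162, Δλ = -0.8508 → C = 325.02°
d = R·|Δφ| / |cos C| = 6378·0.96028 / 0.81938 = 7475 km

7475 km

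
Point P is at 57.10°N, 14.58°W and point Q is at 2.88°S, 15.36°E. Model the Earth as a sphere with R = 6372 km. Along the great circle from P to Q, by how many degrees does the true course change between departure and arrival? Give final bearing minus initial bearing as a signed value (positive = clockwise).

+16.0°

At departure: θ₁ = atan2(sin Δλ cos φ₂, cos φ₁ sin φ₂ − sin φ₁ cos φ₂ cos Δλ) = 146.53°
At arrival: θ₂ = atan2(sin Δλ cos φ₁, −cos φ₂ sin φ₁ + sin φ₂ cos φ₁ cos Δλ) = 162.55°
Δθ = θ₂ − θ₁ = +16.0°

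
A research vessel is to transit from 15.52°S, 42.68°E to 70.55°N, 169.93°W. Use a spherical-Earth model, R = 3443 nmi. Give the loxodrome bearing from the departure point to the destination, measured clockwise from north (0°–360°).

51.6°

Meridional parts: M(φ₁)=-0.2742, M(φ₂)=+1.7639 → ΔM = +2.0381;  Δλ = +2.5724 rad
tan C = Δλ / ΔM = +1.2622 → C = 51.61°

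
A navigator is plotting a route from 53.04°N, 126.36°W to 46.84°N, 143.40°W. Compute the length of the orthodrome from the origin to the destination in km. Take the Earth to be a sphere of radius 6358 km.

1393 km

Haversine: a = sin²(Δφ/2)+cos φ₁ cos φ₂ sin²(Δλ/2) = 0.01195;  σ = 2·atan2(√a,√(1−a))
σ = 12.553° → d = Rσ = 6358·0.21909 = 1393 km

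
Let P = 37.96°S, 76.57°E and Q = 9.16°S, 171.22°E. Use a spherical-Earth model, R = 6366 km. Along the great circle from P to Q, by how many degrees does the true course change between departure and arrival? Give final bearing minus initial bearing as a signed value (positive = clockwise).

-48.2°

Initial bearing θ₁ = atan2(sin Δλ cos φ₂, cos φ₁ sin φ₂ − sin φ₁ cos φ₂ cos Δλ) = 100.07°
Final bearing θ₂ = (initial bearing from the destination back to the start) + 180° = 51.84°
Δθ = θ₂ − θ₁ = -48.2°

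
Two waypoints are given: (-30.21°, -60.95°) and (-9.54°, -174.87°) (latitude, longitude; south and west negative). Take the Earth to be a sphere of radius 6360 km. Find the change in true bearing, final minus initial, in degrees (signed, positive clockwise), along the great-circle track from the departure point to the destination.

+56.0°

At departure: θ₁ = atan2(sin Δλ cos φ₂, cos φ₁ sin φ₂ − sin φ₁ cos φ₂ cos Δλ) = 249.09°
At arrival: θ₂ = atan2(sin Δλ cos φ₁, −cos φ₂ sin φ₁ + sin φ₂ cos φ₁ cos Δλ) = 305.06°
Δθ = θ₂ − θ₁ = +56.0°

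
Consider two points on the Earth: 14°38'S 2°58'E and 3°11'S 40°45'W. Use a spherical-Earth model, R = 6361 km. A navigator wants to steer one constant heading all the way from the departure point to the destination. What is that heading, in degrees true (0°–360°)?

Δψ = ln[tan(π/4+φ₂/2)/tan(π/4+φ₁/2)] = +0.2026
Δλ = -0.7630 rad (taken the short way round)
course = atan2(Δλ, Δψ) = 284.87°

284.9°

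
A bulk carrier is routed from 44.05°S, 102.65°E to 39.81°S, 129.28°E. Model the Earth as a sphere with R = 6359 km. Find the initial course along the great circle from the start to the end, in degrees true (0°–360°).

N = sin Δλ·cos φ₂ = +0.3443;  D = cos φ₁ sin φ₂ − sin φ₁ cos φ₂ cos Δλ = +0.0173
initial course = atan2(N, D) = 87.13°

87.1°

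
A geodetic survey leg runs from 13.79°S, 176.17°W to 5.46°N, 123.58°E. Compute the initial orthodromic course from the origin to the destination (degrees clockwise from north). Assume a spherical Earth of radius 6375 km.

θ = atan2( sin Δλ·cos φ₂ ,  cos φ₁ sin φ₂ − sin φ₁ cos φ₂ cos Δλ )
  = atan2(-0.8643, +0.2102) = 283.67°

283.7°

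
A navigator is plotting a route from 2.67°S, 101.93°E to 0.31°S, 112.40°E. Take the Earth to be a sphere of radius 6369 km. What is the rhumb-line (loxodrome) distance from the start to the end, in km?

Rhumb course C = atan2(Δλ, Δψ) with Δψ = ln[tan(π/4+φ₂/2)/tan(π/4+φ₁/2)] = +0.0412, Δλ = +0.1827 → C = 77.29°
d = R·|Δφ| / |cos C| = 6369·0.04119 / 0.21997 = 1193 km

1193 km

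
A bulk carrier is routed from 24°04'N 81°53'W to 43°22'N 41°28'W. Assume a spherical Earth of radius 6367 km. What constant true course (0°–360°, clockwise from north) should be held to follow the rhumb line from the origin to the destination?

Δψ = ln[tan(π/4+φ₂/2)/tan(π/4+φ₁/2)] = +0.4086
Δλ = +0.7054 rad (taken the short way round)
course = atan2(Δλ, Δψ) = 59.92°

59.9°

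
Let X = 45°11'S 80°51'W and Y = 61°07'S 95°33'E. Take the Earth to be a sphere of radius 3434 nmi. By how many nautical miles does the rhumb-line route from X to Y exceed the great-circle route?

Great circle: cos σ = sin φ₁ sin φ₂ + cos φ₁ cos φ₂ cos Δλ,  σ = 1.2856 rad → d_gc = 4414.8 nmi
Rhumb line: Δψ = -0.4707, q = Δφ/Δψ = 0.5908, d_rh = R√(Δφ²+q²Δλ²) = 6318.7 nmi
Excess = 6318.7 − 4414.8 = 1903.9 ≈ 1904 nmi

1904 nmi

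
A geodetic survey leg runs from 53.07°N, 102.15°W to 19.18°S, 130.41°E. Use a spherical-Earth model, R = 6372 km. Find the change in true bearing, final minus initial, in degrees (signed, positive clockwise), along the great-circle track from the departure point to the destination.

-72.3°

Initial bearing θ₁ = atan2(sin Δλ cos φ₂, cos φ₁ sin φ₂ − sin φ₁ cos φ₂ cos Δλ) = 289.23°
Final bearing θ₂ = (initial bearing from the destination back to the start) + 180° = 216.92°
Δθ = θ₂ − θ₁ = -72.3°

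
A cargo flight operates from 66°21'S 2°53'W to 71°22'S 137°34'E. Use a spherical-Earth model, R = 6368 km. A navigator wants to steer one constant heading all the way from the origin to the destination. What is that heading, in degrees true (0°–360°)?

Meridional parts: M(φ₁)=-1.5637, M(φ₂)=-1.8076 → ΔM = -0.2439;  Δλ = +2.4513 rad
tan C = Δλ / ΔM = -10.0512 → C = 95.68°

95.7°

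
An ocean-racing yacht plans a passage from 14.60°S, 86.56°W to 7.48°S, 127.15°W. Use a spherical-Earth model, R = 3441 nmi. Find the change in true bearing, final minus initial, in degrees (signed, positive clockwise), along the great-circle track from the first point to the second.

+8.1°

Initial bearing θ₁ = atan2(sin Δλ cos φ₂, cos φ₁ sin φ₂ − sin φ₁ cos φ₂ cos Δλ) = 275.65°
Final bearing θ₂ = (initial bearing from the destination back to the start) + 180° = 283.77°
Δθ = θ₂ − θ₁ = +8.1°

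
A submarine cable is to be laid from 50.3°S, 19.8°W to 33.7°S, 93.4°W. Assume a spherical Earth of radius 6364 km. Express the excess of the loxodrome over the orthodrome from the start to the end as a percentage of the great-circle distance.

Great circle: σ = 0.9558 rad → d_gc = Rσ = 6082.8 km
Rhumb: Δφ = +0.2897, Δλ = -1.2846, Δψ = +0.3935, q = Δφ/Δψ = 0.7363 → d_rh = R√(Δφ²+q²Δλ²) = 6295.1 km
Excess = (6295.1 − 6082.8) / 6082.8 = 212.3 / 6082.8 = 3.49% ≈ 3.5%

3.5%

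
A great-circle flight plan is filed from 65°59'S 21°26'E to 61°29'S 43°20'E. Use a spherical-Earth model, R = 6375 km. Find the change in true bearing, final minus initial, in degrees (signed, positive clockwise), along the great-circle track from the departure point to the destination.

-19.7°

At departure: θ₁ = atan2(sin Δλ cos φ₂, cos φ₁ sin φ₂ − sin φ₁ cos φ₂ cos Δλ) = 75.22°
At arrival: θ₂ = atan2(sin Δλ cos φ₁, −cos φ₂ sin φ₁ + sin φ₂ cos φ₁ cos Δλ) = 55.52°
Δθ = θ₂ − θ₁ = -19.7°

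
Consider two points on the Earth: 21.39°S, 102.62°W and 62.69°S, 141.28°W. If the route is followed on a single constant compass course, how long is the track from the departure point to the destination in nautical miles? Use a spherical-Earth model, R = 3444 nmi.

2965 nmi

Δψ = ln[tan(π/4+φ₂/2)/tan(π/4+φ₁/2)] = -1.0326;  Δφ = -0.7208 rad,  Δλ = -0.6747 rad
q = Δφ/Δψ = 0.6981
d = R·√(Δφ² + q²Δλ²) = 3444·0.86106 = 2965 nmi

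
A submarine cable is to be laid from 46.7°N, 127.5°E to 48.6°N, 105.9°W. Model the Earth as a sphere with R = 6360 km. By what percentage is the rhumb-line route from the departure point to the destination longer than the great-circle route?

15.2%

Great circle: σ = 1.2917 rad → d_gc = Rσ = 8215.1 km
Rhumb: Δφ = +0.0332, Δλ = +2.2096, Δψ = +0.0492, q = Δφ/Δψ = 0.6736 → d_rh = R√(Δφ²+q²Δλ²) = 9467.8 km
Excess = (9467.8 − 8215.1) / 8215.1 = 1252.7 / 8215.1 = 15.249% ≈ 15.2%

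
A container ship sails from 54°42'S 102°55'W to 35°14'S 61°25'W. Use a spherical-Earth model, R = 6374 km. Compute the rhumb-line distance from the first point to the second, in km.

Rhumb course C = atan2(Δλ, Δψ) with Δψ = ln[tan(π/4+φ₂/2)/tan(π/4+φ₁/2)] = +0.4873, Δλ = +0.7243 → C = 56.07°
d = R·|Δφ| / |cos C| = 6374·0.33976 / 0.55822 = 3879 km

3879 km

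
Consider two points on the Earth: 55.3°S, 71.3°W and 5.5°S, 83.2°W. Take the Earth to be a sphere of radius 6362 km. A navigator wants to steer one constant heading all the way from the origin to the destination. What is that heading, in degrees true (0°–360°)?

349.0°

Δψ = ln[tan(π/4+φ₂/2)/tan(π/4+φ₁/2)] = +1.0673
Δλ = -0.2077 rad (taken the short way round)
course = atan2(Δλ, Δψ) = 348.99°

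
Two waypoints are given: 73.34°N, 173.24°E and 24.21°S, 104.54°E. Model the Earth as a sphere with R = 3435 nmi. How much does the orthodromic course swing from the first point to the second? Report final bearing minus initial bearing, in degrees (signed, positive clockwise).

At departure: θ₁ = atan2(sin Δλ cos φ₂, cos φ₁ sin φ₂ − sin φ₁ cos φ₂ cos Δλ) = 242.89°
At arrival: θ₂ = atan2(sin Δλ cos φ₁, −cos φ₂ sin φ₁ + sin φ₂ cos φ₁ cos Δλ) = 196.25°
Δθ = θ₂ − θ₁ = -46.6°

-46.6°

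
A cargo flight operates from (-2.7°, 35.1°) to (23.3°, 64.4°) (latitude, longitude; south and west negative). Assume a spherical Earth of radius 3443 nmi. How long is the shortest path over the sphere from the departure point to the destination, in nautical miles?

2320 nmi

Haversine: a = sin²(Δφ/2)+cos φ₁ cos φ₂ sin²(Δλ/2) = 0.10929;  σ = 2·atan2(√a,√(1−a))
σ = 38.609° → d = Rσ = 3443·0.67385 = 2320 nmi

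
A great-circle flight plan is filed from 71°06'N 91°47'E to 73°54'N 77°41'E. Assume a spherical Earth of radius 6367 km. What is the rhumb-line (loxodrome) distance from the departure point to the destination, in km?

Rhumb course C = atan2(Δλ, Δψ) with Δψ = ln[tan(π/4+φ₂/2)/tan(π/4+φ₁/2)] = +0.1629, Δλ = -0.2461 → C = 303.50°
d = R·|Δφ| / |cos C| = 6367·0.04887 / 0.55187 = 564 km

564 km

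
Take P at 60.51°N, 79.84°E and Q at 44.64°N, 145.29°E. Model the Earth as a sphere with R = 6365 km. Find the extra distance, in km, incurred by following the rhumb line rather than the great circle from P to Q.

168 km

Great circle: cos σ = sin φ₁ sin φ₂ + cos φ₁ cos φ₂ cos Δλ,  σ = 0.7119 rad → d_gc = 4531.0 km
Rhumb line: Δψ = -0.4624, q = Δφ/Δψ = 0.5990, d_rh = R√(Δφ²+q²Δλ²) = 4698.8 km
Excess = 4698.8 − 4531.0 = 167.8 ≈ 168 km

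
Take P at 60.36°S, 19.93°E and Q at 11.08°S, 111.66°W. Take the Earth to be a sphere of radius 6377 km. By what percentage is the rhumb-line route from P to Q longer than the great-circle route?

Great circle: σ = 1.7266 rad → d_gc = Rσ = 11010.2 km
Rhumb: Δφ = +0.8601, Δλ = -2.2967, Δψ = +1.1350, q = Δφ/Δψ = 0.7578 → d_rh = R√(Δφ²+q²Δλ²) = 12380.0 km
Excess = (12380.0 − 11010.2) / 11010.2 = 1369.8 / 11010.2 = 12.44% ≈ 12.4%

12.4%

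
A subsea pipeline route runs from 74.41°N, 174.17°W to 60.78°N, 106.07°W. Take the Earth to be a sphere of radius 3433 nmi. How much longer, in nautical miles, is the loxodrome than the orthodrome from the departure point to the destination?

86 nmi

Great circle: cos σ = sin φ₁ sin φ₂ + cos φ₁ cos φ₂ cos Δλ,  σ = 0.4744 rad → d_gc = 1628.5 nmi
Rhumb line: Δψ = -0.6440, q = Δφ/Δψ = 0.3694, d_rh = R√(Δφ²+q²Δλ²) = 1714.2 nmi
Excess = 1714.2 − 1628.5 = 85.7 ≈ 86 nmi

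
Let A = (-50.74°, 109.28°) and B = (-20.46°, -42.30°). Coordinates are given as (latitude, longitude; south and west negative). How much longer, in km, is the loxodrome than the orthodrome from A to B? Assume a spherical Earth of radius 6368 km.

2168 km

Great circle: cos σ = sin φ₁ sin φ₂ + cos φ₁ cos φ₂ cos Δλ,  σ = 1.8243 rad → d_gc = 11617.2 km
Rhumb line: Δψ = +0.6660, q = Δφ/Δψ = 0.7935, d_rh = R√(Δφ²+q²Δλ²) = 13785.6 km
Excess = 13785.6 − 11617.2 = 2168.4 ≈ 2168 km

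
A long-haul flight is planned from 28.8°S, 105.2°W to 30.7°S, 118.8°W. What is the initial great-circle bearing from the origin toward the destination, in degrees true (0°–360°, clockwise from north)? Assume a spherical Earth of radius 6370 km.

N = sin Δλ·cos φ₂ = -0.2022;  D = cos φ₁ sin φ₂ − sin φ₁ cos φ₂ cos Δλ = -0.0448
initial course = atan2(N, D) = 257.51°

257.5°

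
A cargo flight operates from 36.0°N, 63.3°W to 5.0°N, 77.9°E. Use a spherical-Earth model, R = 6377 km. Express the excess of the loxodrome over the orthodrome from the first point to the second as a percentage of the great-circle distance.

6.9%

Great circle: σ = 2.1857 rad → d_gc = Rσ = 13938.1 km
Rhumb: Δφ = -0.5411, Δλ = +2.4644, Δψ = -0.5869, q = Δφ/Δψ = 0.9219 → d_rh = R√(Δφ²+q²Δλ²) = 14893.1 km
Excess = (14893.1 − 13938.1) / 13938.1 = 955.0 / 13938.1 = 6.852% ≈ 6.9%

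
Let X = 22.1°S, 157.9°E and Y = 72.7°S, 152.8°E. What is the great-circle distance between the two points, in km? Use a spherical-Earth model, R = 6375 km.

cos σ = sin φ₁ sin φ₂ + cos φ₁ cos φ₂ cos Δλ
      = sin(-22.10°)sin(-72.70°) + cos(-22.10°)cos(-72.70°)cos(-5.10°) = 0.6336
σ = 50.681° → d = Rσ = 6375·0.88455 = 5639 km

5639 km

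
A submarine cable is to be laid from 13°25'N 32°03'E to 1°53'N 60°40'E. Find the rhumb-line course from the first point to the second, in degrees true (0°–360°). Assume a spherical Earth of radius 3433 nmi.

112.2°

Meridional parts: M(φ₁)=+0.2363, M(φ₂)=+0.0329 → ΔM = -0.2035;  Δλ = +0.4995 rad
tan C = Δλ / ΔM = -2.4548 → C = 112.16°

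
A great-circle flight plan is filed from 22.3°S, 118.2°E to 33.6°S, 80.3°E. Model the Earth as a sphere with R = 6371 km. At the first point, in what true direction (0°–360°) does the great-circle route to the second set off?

242.8°

θ = atan2( sin Δλ·cos φ₂ ,  cos φ₁ sin φ₂ − sin φ₁ cos φ₂ cos Δλ )
  = atan2(-0.5117, -0.2626) = 242.83°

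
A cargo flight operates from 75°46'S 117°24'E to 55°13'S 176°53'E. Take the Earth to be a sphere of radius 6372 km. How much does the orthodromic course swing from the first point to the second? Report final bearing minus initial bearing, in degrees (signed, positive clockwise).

-55.7°

At departure: θ₁ = atan2(sin Δλ cos φ₂, cos φ₁ sin φ₂ − sin φ₁ cos φ₂ cos Δλ) = 80.88°
At arrival: θ₂ = atan2(sin Δλ cos φ₁, −cos φ₂ sin φ₁ + sin φ₂ cos φ₁ cos Δλ) = 25.19°
Δθ = θ₂ − θ₁ = -55.7°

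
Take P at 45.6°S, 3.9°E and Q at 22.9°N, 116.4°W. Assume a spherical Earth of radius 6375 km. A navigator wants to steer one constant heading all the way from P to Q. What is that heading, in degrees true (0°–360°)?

301.9°

Meridional parts: M(φ₁)=-0.8963, M(φ₂)=+0.4108 → ΔM = +1.3070;  Δλ = -2.0996 rad
tan C = Δλ / ΔM = -1.6064 → C = 301.90°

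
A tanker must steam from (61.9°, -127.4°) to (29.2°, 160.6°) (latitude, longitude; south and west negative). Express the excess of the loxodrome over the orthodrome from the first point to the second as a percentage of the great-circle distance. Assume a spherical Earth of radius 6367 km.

Great circle: σ = 0.9795 rad → d_gc = Rσ = 6236.7 km
Rhumb: Δφ = -0.5707, Δλ = -1.2566, Δψ = -0.8520, q = Δφ/Δψ = 0.6698 → d_rh = R√(Δφ²+q²Δλ²) = 6475.2 km
Excess = (6475.2 − 6236.7) / 6236.7 = 238.5 / 6236.7 = 3.82% ≈ 3.8%

3.8%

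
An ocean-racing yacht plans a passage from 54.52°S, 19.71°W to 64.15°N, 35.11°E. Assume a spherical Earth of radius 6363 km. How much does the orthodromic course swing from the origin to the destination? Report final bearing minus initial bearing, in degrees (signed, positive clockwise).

+9.8°

Initial bearing θ₁ = atan2(sin Δλ cos φ₂, cos φ₁ sin φ₂ − sin φ₁ cos φ₂ cos Δλ) = 26.12°
Final bearing θ₂ = (initial bearing from the destination back to the start) + 180° = 35.87°
Δθ = θ₂ − θ₁ = +9.8°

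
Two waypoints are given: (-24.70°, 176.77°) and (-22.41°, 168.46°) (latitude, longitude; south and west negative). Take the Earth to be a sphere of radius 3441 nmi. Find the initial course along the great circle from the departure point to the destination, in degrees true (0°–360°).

θ = atan2( sin Δλ·cos φ₂ ,  cos φ₁ sin φ₂ − sin φ₁ cos φ₂ cos Δλ )
  = atan2(-0.1336, +0.0359) = 285.04°

285.0°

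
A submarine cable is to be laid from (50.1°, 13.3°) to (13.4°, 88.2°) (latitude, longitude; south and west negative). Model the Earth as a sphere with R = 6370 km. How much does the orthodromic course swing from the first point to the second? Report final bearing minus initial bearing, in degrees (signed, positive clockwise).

+46.0°

Initial bearing θ₁ = atan2(sin Δλ cos φ₂, cos φ₁ sin φ₂ − sin φ₁ cos φ₂ cos Δλ) = 92.79°
Final bearing θ₂ = (initial bearing from the destination back to the start) + 180° = 138.81°
Δθ = θ₂ − θ₁ = +46.0°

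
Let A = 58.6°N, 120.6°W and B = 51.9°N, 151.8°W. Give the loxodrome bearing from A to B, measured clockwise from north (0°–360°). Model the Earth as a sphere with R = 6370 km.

249.3°

Δψ = ln[tan(π/4+φ₂/2)/tan(π/4+φ₁/2)] = -0.2058
Δλ = -0.5445 rad (taken the short way round)
course = atan2(Δλ, Δψ) = 249.30°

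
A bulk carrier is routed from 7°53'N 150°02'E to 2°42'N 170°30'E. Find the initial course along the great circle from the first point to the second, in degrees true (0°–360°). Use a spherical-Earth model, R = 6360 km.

103.2°

N = sin Δλ·cos φ₂ = +0.3493;  D = cos φ₁ sin φ₂ − sin φ₁ cos φ₂ cos Δλ = -0.0817
initial course = atan2(N, D) = 103.16°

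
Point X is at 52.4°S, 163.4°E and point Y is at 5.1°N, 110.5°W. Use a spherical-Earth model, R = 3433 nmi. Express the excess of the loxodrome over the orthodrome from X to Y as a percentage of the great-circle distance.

2.3%

Great circle: σ = 1.5999 rad → d_gc = Rσ = 5492.4 nmi
Rhumb: Δφ = +1.0036, Δλ = +1.5027, Δψ = +1.1667, q = Δφ/Δψ = 0.8602 → d_rh = R√(Δφ²+q²Δλ²) = 5618.0 nmi
Excess = (5618.0 − 5492.4) / 5492.4 = 125.6 / 5492.4 = 2.29% ≈ 2.3%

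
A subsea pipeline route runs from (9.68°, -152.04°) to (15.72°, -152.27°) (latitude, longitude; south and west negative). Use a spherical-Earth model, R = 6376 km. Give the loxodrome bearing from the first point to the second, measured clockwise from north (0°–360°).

357.9°

Δψ = ln[tan(π/4+φ₂/2)/tan(π/4+φ₁/2)] = +0.1081
Δλ = -0.0040 rad (taken the short way round)
course = atan2(Δλ, Δψ) = 357.87°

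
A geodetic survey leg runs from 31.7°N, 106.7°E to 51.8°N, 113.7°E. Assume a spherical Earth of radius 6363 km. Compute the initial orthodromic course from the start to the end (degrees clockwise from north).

N = sin Δλ·cos φ₂ = +0.0754;  D = cos φ₁ sin φ₂ − sin φ₁ cos φ₂ cos Δλ = +0.3461
initial course = atan2(N, D) = 12.29°

12.3°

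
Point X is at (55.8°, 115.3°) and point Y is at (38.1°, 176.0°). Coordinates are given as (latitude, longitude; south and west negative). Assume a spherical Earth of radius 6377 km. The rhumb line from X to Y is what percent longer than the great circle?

Great circle: σ = 0.7571 rad → d_gc = Rσ = 4828.3 km
Rhumb: Δφ = -0.3089, Δλ = +1.0594, Δψ = -0.4586, q = Δφ/Δψ = 0.6736 → d_rh = R√(Δφ²+q²Δλ²) = 4958.8 km
Excess = (4958.8 − 4828.3) / 4828.3 = 130.5 / 4828.3 = 2.70% ≈ 2.7%

2.7%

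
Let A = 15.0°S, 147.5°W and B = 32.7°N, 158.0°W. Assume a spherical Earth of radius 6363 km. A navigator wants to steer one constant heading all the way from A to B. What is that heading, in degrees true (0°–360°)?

348.1°

Δψ = ln[tan(π/4+φ₂/2)/tan(π/4+φ₁/2)] = +0.8693
Δλ = -0.1833 rad (taken the short way round)
course = atan2(Δλ, Δψ) = 348.10°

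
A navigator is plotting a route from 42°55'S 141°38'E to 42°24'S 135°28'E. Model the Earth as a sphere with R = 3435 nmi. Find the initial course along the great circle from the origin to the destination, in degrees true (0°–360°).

274.4°

N = sin Δλ·cos φ₂ = -0.0793;  D = cos φ₁ sin φ₂ − sin φ₁ cos φ₂ cos Δλ = +0.0061
initial course = atan2(N, D) = 274.40°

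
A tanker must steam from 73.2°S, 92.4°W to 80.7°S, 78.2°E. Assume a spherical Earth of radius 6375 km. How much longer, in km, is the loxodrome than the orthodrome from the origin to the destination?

1354 km

Great circle: cos σ = sin φ₁ sin φ₂ + cos φ₁ cos φ₂ cos Δλ,  σ = 0.4541 rad → d_gc = 2894.9 km
Rhumb line: Δψ = -0.5964, q = Δφ/Δψ = 0.2195, d_rh = R√(Δφ²+q²Δλ²) = 4249.2 km
Excess = 4249.2 − 2894.9 = 1354.3 ≈ 1354 km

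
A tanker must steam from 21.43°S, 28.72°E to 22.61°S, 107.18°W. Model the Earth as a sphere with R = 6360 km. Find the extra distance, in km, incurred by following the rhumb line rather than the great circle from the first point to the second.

835 km

Great circle: cos σ = sin φ₁ sin φ₂ + cos φ₁ cos φ₂ cos Δλ,  σ = 2.0676 rad → d_gc = 13150.1 km
Rhumb line: Δψ = -0.0222, q = Δφ/Δψ = 0.9270, d_rh = R√(Δφ²+q²Δλ²) = 13985.2 km
Excess = 13985.2 − 13150.1 = 835.1 ≈ 835 km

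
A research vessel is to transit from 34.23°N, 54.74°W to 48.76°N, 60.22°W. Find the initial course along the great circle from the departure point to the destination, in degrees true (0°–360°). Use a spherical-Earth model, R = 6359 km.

346.0°

θ = atan2( sin Δλ·cos φ₂ ,  cos φ₁ sin φ₂ − sin φ₁ cos φ₂ cos Δλ )
  = atan2(-0.0630, +0.2526) = 346.00°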